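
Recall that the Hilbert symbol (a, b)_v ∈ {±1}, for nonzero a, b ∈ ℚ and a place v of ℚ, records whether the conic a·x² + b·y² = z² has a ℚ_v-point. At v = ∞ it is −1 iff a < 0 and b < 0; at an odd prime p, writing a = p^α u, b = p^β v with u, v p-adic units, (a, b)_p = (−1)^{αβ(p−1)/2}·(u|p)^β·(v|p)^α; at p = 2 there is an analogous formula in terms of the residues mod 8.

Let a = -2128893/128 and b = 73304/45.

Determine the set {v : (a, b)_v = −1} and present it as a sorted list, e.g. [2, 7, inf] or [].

Mod squares: a ≡ -25194, b ≡ 1870. Check v ∈ {∞, 2, 3, 5, 7, 11, 13, 17, 19}.
v=7: a=7^0·(≡5), b=7^2·(≡4) mod 7; (5|7)=-1, (4|7)=+1; (−1)^{0·2·3}·(-1)^2·(+1)^0 = +1.
v=∞: -25194 < 0 and 1870 > 0  ⇒  (a,b)_∞ = +1.
v=3: a=3^1·(≡2), b=3^-2·(≡1) mod 3; (2|3)=-1, (1|3)=+1; (−1)^{1·-2·1}·(-1)^-2·(+1)^1 = +1.
v=17: a=17^1·(≡3), b=17^1·(≡1) mod 17; (3|17)=-1, (1|17)=+1; (−1)^{1·1·8}·(-1)^1·(+1)^1 = -1.
v=2: v_2(a)=-7, v_2(b)=3; units ≡ 3, 7 (mod 8); ε·ε+αω+βω = 1·1+-7·0+3·1 ≡ 0  ⇒  (a,b)_2 = +1.
v=5: a=5^0·(≡4), b=5^-1·(≡1) mod 5; (4|5)=+1, (1|5)=+1; (−1)^{0·-1·2}·(+1)^-1·(+1)^0 = +1.
v=11: a=11^0·(≡2), b=11^1·(≡9) mod 11; (2|11)=-1, (9|11)=+1; (−1)^{0·1·5}·(-1)^1·(+1)^0 = -1.
v=19: a=19^1·(≡16), b=19^0·(≡3) mod 19; (16|19)=+1, (3|19)=-1; (−1)^{1·0·9}·(+1)^0·(-1)^1 = -1.
v=13: a=13^3·(≡10), b=13^0·(≡6) mod 13; (10|13)=+1, (6|13)=-1; (−1)^{3·0·6}·(+1)^0·(-1)^3 = -1.
|Ram(-25194, 1870)| = 4, even; anisotropic at {11, 13, 17, 19}.

[11, 13, 17, 19]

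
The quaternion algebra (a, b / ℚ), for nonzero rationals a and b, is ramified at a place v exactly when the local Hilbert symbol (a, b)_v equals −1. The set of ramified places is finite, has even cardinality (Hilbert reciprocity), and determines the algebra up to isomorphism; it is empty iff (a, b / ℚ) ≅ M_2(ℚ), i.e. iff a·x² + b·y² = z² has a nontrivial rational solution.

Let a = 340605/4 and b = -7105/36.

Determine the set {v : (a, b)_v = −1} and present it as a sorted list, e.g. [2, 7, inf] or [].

(a, b) ≡ (5, -145) mod (ℚ^×)²; places V = {2, 3, 5, 7, 29, ∞}.
(a,b)_2: α=-2, β=-2; u≡5, v≡7 (mod 8); ε(u)ε(v)=0·1, αω(v)=-2·0, βω(u)=-2·1; sum ≡ 0  ⇒  +1.
(a,b)_29: α=2, u≡7; β=1, v≡23 (mod 29); (7|29)=+1, (23|29)=+1; sign (−1)^0·+1^1·+1^2 = +1.
(a,b)_7: α=0, u≡5; β=2, v≡2 (mod 7); (5|7)=-1, (2|7)=+1; sign (−1)^0·-1^2·+1^0 = +1.
(a,b)_3: α=4, u≡2; β=-2, v≡2 (mod 3); (2|3)=-1, (2|3)=-1; sign (−1)^0·-1^-2·-1^4 = +1.
(a,b)_5: α=1, u≡4; β=1, v≡4 (mod 5); (4|5)=+1, (4|5)=+1; sign (−1)^0·+1^1·+1^1 = +1.
(a,b)_∞: sgn(5)=+, sgn(-145)=−, so +1.
Every local symbol is +1, so the conic 5·x² + -145·y² = z² has ℚ_v-points for all v and hence a ℚ-point; (a, b / ℚ) ≅ M_2(ℚ).

[]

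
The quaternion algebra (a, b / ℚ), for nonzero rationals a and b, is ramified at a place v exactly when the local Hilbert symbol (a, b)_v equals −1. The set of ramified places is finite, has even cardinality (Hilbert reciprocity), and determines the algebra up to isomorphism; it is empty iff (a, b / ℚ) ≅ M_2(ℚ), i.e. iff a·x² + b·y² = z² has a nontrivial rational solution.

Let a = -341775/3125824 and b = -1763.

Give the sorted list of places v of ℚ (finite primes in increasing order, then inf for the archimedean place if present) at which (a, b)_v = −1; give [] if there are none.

(a, b) ≡ (-31, -1763) mod (ℚ^×)²; places V = {2, 3, 5, 7, 13, 17, 31, 41, 43, ∞}.
(a,b)_7: α=2, u≡2; β=0, v≡1 (mod 7); (2|7)=+1, (1|7)=+1; sign (−1)^0·+1^0·+1^2 = +1.
(a,b)_17: α=-2, u≡11; β=0, v≡5 (mod 17); (11|17)=-1, (5|17)=-1; sign (−1)^0·-1^0·-1^-2 = +1.
(a,b)_41: α=0, u≡23; β=1, v≡39 (mod 41); (23|41)=+1, (39|41)=+1; sign (−1)^0·+1^1·+1^0 = +1.
(a,b)_∞: sgn(-31)=−, sgn(-1763)=−, so -1.
(a,b)_3: α=2, u≡2; β=0, v≡1 (mod 3); (2|3)=-1, (1|3)=+1; sign (−1)^0·-1^0·+1^2 = +1.
(a,b)_5: α=2, u≡1; β=0, v≡2 (mod 5); (1|5)=+1, (2|5)=-1; sign (−1)^0·+1^0·-1^2 = +1.
(a,b)_13: α=-2, u≡6; β=0, v≡5 (mod 13); (6|13)=-1, (5|13)=-1; sign (−1)^0·-1^0·-1^-2 = +1.
(a,b)_43: α=0, u≡3; β=1, v≡2 (mod 43); (3|43)=-1, (2|43)=-1; sign (−1)^0·-1^1·-1^0 = -1.
(a,b)_31: α=1, u≡11; β=0, v≡4 (mod 31); (11|31)=-1, (4|31)=+1; sign (−1)^0·-1^0·+1^1 = +1.
(a,b)_2: α=-6, β=0; u≡1, v≡5 (mod 8); ε(u)ε(v)=0·0, αω(v)=-6·1, βω(u)=0·0; sum ≡ 0  ⇒  +1.
|Ram(-31, -1763)| = 2, even; anisotropic at {43, ∞}.

[43, inf]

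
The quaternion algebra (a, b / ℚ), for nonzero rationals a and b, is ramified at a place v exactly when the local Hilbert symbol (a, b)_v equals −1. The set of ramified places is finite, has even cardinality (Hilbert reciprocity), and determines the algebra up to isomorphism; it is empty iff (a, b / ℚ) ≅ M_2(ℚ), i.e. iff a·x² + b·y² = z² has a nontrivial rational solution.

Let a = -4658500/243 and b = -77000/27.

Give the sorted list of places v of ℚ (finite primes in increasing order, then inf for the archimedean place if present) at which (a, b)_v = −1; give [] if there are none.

Mod squares: a ≡ -1155, b ≡ -2310. Check v ∈ {∞, 2, 3, 5, 7, 11}.
v=2: v_2(a)=2, v_2(b)=3; units ≡ 5, 5 (mod 8); ε·ε+αω+βω = 0·0+2·1+3·1 ≡ 1  ⇒  (a,b)_2 = -1.
v=7: a=7^1·(≡5), b=7^1·(≡3) mod 7; (5|7)=-1, (3|7)=-1; (−1)^{1·1·3}·(-1)^1·(-1)^1 = -1.
v=∞: -1155 < 0 and -2310 < 0  ⇒  (a,b)_∞ = -1.
v=5: a=5^3·(≡4), b=5^3·(≡2) mod 5; (4|5)=+1, (2|5)=-1; (−1)^{3·3·2}·(+1)^3·(-1)^3 = -1.
v=11: a=11^3·(≡9), b=11^1·(≡8) mod 11; (9|11)=+1, (8|11)=-1; (−1)^{3·1·5}·(+1)^1·(-1)^3 = +1.
v=3: a=3^-5·(≡2), b=3^-3·(≡1) mod 3; (2|3)=-1, (1|3)=+1; (−1)^{-5·-3·1}·(-1)^-3·(+1)^-5 = +1.
(-1155, -2310 / ℚ) ramifies at {2, 5, 7, ∞}: a division algebra.

[2, 5, 7, inf]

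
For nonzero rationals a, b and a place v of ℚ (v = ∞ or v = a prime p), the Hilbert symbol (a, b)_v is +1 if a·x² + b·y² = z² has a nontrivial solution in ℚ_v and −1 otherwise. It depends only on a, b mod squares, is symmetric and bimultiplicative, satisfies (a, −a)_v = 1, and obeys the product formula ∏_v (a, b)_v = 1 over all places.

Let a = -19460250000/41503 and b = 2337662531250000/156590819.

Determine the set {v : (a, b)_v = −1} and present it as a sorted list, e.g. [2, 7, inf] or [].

(a, b) ≡ (-7, 55) mod (ℚ^×)²; places V = {2, 3, 5, 7, 11, 31, ∞}.
(a,b)_5: α=6, u≡3; β=9, v≡4 (mod 5); (3|5)=-1, (4|5)=+1; sign (−1)^0·-1^9·+1^6 = -1.
(a,b)_31: α=2, u≡30; β=4, v≡24 (mod 31); (30|31)=-1, (24|31)=-1; sign (−1)^0·-1^4·-1^2 = +1.
(a,b)_3: α=4, u≡2; β=4, v≡1 (mod 3); (2|3)=-1, (1|3)=+1; sign (−1)^0·-1^4·+1^4 = +1.
(a,b)_∞: sgn(-7)=−, sgn(55)=+, so +1.
(a,b)_2: α=4, β=4; u≡1, v≡7 (mod 8); ε(u)ε(v)=0·1, αω(v)=4·0, βω(u)=4·0; sum ≡ 0  ⇒  +1.
(a,b)_7: α=-3, u≡6; β=-6, v≡3 (mod 7); (6|7)=-1, (3|7)=-1; sign (−1)^0·-1^-6·-1^-3 = -1.
(a,b)_11: α=-2, u≡9; β=-3, v≡5 (mod 11); (9|11)=+1, (5|11)=+1; sign (−1)^0·+1^-3·+1^-2 = +1.
|Ram(-7, 55)| = 2, even; anisotropic at {5, 7}.

[5, 7]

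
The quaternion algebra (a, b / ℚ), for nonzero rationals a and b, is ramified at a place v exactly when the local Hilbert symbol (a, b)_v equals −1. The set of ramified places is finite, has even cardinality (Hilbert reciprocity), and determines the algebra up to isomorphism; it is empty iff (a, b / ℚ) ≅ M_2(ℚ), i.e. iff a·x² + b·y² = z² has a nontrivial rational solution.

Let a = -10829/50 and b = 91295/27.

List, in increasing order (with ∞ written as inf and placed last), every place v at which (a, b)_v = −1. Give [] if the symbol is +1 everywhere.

[2, 3, 5, 19]

Mod squares: a ≡ -442, b ≡ 285. Check v ∈ {∞, 2, 3, 5, 7, 13, 17, 19, 31}.
v=13: a=13^1·(≡7), b=13^0·(≡9) mod 13; (7|13)=-1, (9|13)=+1; (−1)^{1·0·6}·(-1)^0·(+1)^1 = +1.
v=31: a=31^0·(≡6), b=31^2·(≡15) mod 31; (6|31)=-1, (15|31)=-1; (−1)^{0·2·15}·(-1)^2·(-1)^0 = +1.
v=17: a=17^1·(≡8), b=17^0·(≡9) mod 17; (8|17)=+1, (9|17)=+1; (−1)^{1·0·8}·(+1)^0·(+1)^1 = +1.
v=2: v_2(a)=-1, v_2(b)=0; units ≡ 3, 5 (mod 8); ε·ε+αω+βω = 1·0+-1·1+0·1 ≡ 1  ⇒  (a,b)_2 = -1.
v=∞: -442 < 0 and 285 > 0  ⇒  (a,b)_∞ = +1.
v=5: a=5^-2·(≡3), b=5^1·(≡2) mod 5; (3|5)=-1, (2|5)=-1; (−1)^{-2·1·2}·(-1)^1·(-1)^-2 = -1.
v=19: a=19^0·(≡8), b=19^1·(≡14) mod 19; (8|19)=-1, (14|19)=-1; (−1)^{0·1·9}·(-1)^1·(-1)^0 = -1.
v=3: a=3^0·(≡2), b=3^-3·(≡2) mod 3; (2|3)=-1, (2|3)=-1; (−1)^{0·-3·1}·(-1)^-3·(-1)^0 = -1.
v=7: a=7^2·(≡3), b=7^0·(≡6) mod 7; (3|7)=-1, (6|7)=-1; (−1)^{2·0·3}·(-1)^0·(-1)^2 = +1.
(-442, 285 / ℚ) ramifies at {2, 3, 5, 19}: a division algebra.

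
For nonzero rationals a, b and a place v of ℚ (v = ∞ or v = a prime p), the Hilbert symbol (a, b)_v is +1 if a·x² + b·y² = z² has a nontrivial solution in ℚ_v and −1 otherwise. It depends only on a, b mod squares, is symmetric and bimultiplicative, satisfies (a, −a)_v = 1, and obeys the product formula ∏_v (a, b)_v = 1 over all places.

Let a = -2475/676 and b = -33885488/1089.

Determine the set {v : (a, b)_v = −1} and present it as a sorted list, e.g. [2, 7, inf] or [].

(a, b) ≡ (-11, -1547) mod (ℚ^×)²; places V = {2, 3, 5, 7, 11, 13, 17, 37, ∞}.
(a,b)_2: α=-2, β=4; u≡5, v≡5 (mod 8); ε(u)ε(v)=0·0, αω(v)=-2·1, βω(u)=4·1; sum ≡ 0  ⇒  +1.
(a,b)_∞: sgn(-11)=−, sgn(-1547)=−, so -1.
(a,b)_11: α=1, u≡10; β=-2, v≡5 (mod 11); (10|11)=-1, (5|11)=+1; sign (−1)^0·-1^-2·+1^1 = +1.
(a,b)_5: α=2, u≡1; β=0, v≡3 (mod 5); (1|5)=+1, (3|5)=-1; sign (−1)^0·+1^0·-1^2 = +1.
(a,b)_13: α=-2, u≡2; β=1, v≡8 (mod 13); (2|13)=-1, (8|13)=-1; sign (−1)^0·-1^1·-1^-2 = -1.
(a,b)_3: α=2, u≡1; β=-2, v≡1 (mod 3); (1|3)=+1, (1|3)=+1; sign (−1)^0·+1^-2·+1^2 = +1.
(a,b)_17: α=0, u≡11; β=1, v≡3 (mod 17); (11|17)=-1, (3|17)=-1; sign (−1)^0·-1^1·-1^0 = -1.
(a,b)_37: α=0, u≡30; β=2, v≡7 (mod 37); (30|37)=+1, (7|37)=+1; sign (−1)^0·+1^2·+1^0 = +1.
(a,b)_7: α=0, u≡6; β=1, v≡6 (mod 7); (6|7)=-1, (6|7)=-1; sign (−1)^0·-1^1·-1^0 = -1.
|Ram(-11, -1547)| = 4, even; anisotropic at {7, 13, 17, ∞}.

[7, 13, 17, inf]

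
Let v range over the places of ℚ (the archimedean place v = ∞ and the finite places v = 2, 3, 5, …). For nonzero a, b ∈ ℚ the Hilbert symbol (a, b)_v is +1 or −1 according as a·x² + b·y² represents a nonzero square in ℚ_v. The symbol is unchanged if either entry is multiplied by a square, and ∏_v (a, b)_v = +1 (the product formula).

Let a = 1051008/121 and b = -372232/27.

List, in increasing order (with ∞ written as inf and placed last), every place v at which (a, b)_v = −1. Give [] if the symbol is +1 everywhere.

[3, 7, 17, 23]

Mod squares: a ≡ 16422, b ≡ -966. Check v ∈ {∞, 2, 3, 7, 11, 17, 23}.
v=23: a=23^1·(≡3), b=23^1·(≡2) mod 23; (3|23)=+1, (2|23)=+1; (−1)^{1·1·11}·(+1)^1·(+1)^1 = -1.
v=∞: 16422 > 0 and -966 < 0  ⇒  (a,b)_∞ = +1.
v=2: v_2(a)=7, v_2(b)=3; units ≡ 3, 5 (mod 8); ε·ε+αω+βω = 1·0+7·1+3·1 ≡ 0  ⇒  (a,b)_2 = +1.
v=7: a=7^1·(≡4), b=7^1·(≡4) mod 7; (4|7)=+1, (4|7)=+1; (−1)^{1·1·3}·(+1)^1·(+1)^1 = -1.
v=11: a=11^-2·(≡2), b=11^0·(≡6) mod 11; (2|11)=-1, (6|11)=-1; (−1)^{-2·0·5}·(-1)^0·(-1)^-2 = +1.
v=3: a=3^1·(≡2), b=3^-3·(≡2) mod 3; (2|3)=-1, (2|3)=-1; (−1)^{1·-3·1}·(-1)^-3·(-1)^1 = -1.
v=17: a=17^1·(≡6), b=17^2·(≡14) mod 17; (6|17)=-1, (14|17)=-1; (−1)^{1·2·8}·(-1)^2·(-1)^1 = -1.
(16422, -966 / ℚ) ramifies at {3, 7, 17, 23}: a division algebra.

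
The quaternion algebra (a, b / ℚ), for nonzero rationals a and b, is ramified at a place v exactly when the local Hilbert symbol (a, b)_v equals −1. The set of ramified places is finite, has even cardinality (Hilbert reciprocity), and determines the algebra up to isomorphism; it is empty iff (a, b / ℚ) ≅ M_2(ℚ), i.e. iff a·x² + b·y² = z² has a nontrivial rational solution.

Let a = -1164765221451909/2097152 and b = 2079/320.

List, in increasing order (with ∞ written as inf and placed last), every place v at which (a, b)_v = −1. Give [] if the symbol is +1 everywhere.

Mod squares: a ≡ -2618, b ≡ 1155. Check v ∈ {∞, 2, 3, 5, 7, 11, 17, 23, 31}.
v=2: v_2(a)=-21, v_2(b)=-6; units ≡ 3, 3 (mod 8); ε·ε+αω+βω = 1·1+-21·1+-6·1 ≡ 0  ⇒  (a,b)_2 = +1.
v=23: a=23^2·(≡18), b=23^0·(≡7) mod 23; (18|23)=+1, (7|23)=-1; (−1)^{2·0·11}·(+1)^0·(-1)^2 = +1.
v=∞: -2618 < 0 and 1155 > 0  ⇒  (a,b)_∞ = +1.
v=7: a=7^5·(≡2), b=7^1·(≡2) mod 7; (2|7)=+1, (2|7)=+1; (−1)^{5·1·3}·(+1)^1·(+1)^5 = -1.
v=3: a=3^6·(≡1), b=3^3·(≡1) mod 3; (1|3)=+1, (1|3)=+1; (−1)^{6·3·1}·(+1)^3·(+1)^6 = +1.
v=5: a=5^0·(≡3), b=5^-1·(≡1) mod 5; (3|5)=-1, (1|5)=+1; (−1)^{0·-1·2}·(-1)^-1·(+1)^0 = -1.
v=11: a=11^1·(≡3), b=11^1·(≡2) mod 11; (3|11)=+1, (2|11)=-1; (−1)^{1·1·5}·(+1)^1·(-1)^1 = +1.
v=31: a=31^2·(≡13), b=31^0·(≡25) mod 31; (13|31)=-1, (25|31)=+1; (−1)^{2·0·15}·(-1)^0·(+1)^2 = +1.
v=17: a=17^1·(≡15), b=17^0·(≡4) mod 17; (15|17)=+1, (4|17)=+1; (−1)^{1·0·8}·(+1)^0·(+1)^1 = +1.
Ram(-2618, 1155) = {5, 7}; no ℚ_5-point on the conic.

[5, 7]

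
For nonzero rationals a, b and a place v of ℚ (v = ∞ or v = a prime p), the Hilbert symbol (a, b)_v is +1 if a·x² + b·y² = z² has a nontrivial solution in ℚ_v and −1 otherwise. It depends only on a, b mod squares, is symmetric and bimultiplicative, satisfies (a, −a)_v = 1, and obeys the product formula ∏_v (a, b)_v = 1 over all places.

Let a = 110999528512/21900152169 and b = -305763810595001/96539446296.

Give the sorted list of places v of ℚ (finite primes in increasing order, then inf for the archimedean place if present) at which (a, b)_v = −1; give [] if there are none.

Mod squares: a ≡ 817, b ≡ -7142214. Check v ∈ {∞, 2, 3, 7, 11, 19, 29, 31, 43, 47}.
v=31: a=31^2·(≡27), b=31^3·(≡23) mod 31; (27|31)=-1, (23|31)=-1; (−1)^{2·3·15}·(-1)^3·(-1)^2 = -1.
v=7: a=7^-2·(≡5), b=7^0·(≡3) mod 7; (5|7)=-1, (3|7)=-1; (−1)^{-2·0·3}·(-1)^0·(-1)^-2 = +1.
v=47: a=47^2·(≡24), b=47^3·(≡25) mod 47; (24|47)=+1, (25|47)=+1; (−1)^{2·3·23}·(+1)^3·(+1)^2 = +1.
v=43: a=43^1·(≡5), b=43^1·(≡35) mod 43; (5|43)=-1, (35|43)=+1; (−1)^{1·1·21}·(-1)^1·(+1)^1 = +1.
v=11: a=11^0·(≡3), b=11^2·(≡3) mod 11; (3|11)=+1, (3|11)=+1; (−1)^{0·2·5}·(+1)^2·(+1)^0 = +1.
v=3: a=3^-12·(≡1), b=3^-15·(≡2) mod 3; (1|3)=+1, (2|3)=-1; (−1)^{-12·-15·1}·(+1)^-15·(-1)^-12 = +1.
v=29: a=29^-2·(≡20), b=29^-2·(≡25) mod 29; (20|29)=+1, (25|29)=+1; (−1)^{-2·-2·14}·(+1)^-2·(+1)^-2 = +1.
v=∞: 817 > 0 and -7142214 < 0  ⇒  (a,b)_∞ = +1.
v=19: a=19^1·(≡17), b=19^1·(≡11) mod 19; (17|19)=+1, (11|19)=+1; (−1)^{1·1·9}·(+1)^1·(+1)^1 = -1.
v=2: v_2(a)=6, v_2(b)=-3; units ≡ 1, 5 (mod 8); ε·ε+αω+βω = 0·0+6·1+-3·0 ≡ 0  ⇒  (a,b)_2 = +1.
(817, -7142214 / ℚ) ramifies at {19, 31}: a division algebra.

[19, 31]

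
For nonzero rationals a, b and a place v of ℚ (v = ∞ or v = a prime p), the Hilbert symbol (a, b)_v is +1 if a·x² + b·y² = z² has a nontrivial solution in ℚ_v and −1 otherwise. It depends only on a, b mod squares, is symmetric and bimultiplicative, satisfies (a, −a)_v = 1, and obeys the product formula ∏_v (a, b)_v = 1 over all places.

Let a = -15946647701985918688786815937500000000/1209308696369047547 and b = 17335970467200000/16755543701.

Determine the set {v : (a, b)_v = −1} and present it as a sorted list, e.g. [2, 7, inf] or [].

[2, 5]

Mod squares: a ≡ -11165, b ≡ 256795. Check v ∈ {∞, 2, 3, 5, 7, 11, 13, 19, 23, 29, 43, 53}.
v=11: a=11^11·(≡10), b=11^3·(≡9) mod 11; (10|11)=-1, (9|11)=+1; (−1)^{11·3·5}·(-1)^3·(+1)^11 = +1.
v=2: v_2(a)=8, v_2(b)=10; units ≡ 3, 3 (mod 8); ε·ε+αω+βω = 1·1+8·1+10·1 ≡ 1  ⇒  (a,b)_2 = -1.
v=∞: -11165 < 0 and 256795 > 0  ⇒  (a,b)_∞ = +1.
v=23: a=23^4·(≡12), b=23^1·(≡11) mod 23; (12|23)=+1, (11|23)=-1; (−1)^{4·1·11}·(+1)^1·(-1)^4 = +1.
v=5: a=5^13·(≡2), b=5^5·(≡4) mod 5; (2|5)=-1, (4|5)=+1; (−1)^{13·5·2}·(-1)^5·(+1)^13 = -1.
v=3: a=3^4·(≡1), b=3^2·(≡1) mod 3; (1|3)=+1, (1|3)=+1; (−1)^{4·2·1}·(+1)^2·(+1)^4 = +1.
v=7: a=7^-1·(≡2), b=7^1·(≡6) mod 7; (2|7)=+1, (6|7)=-1; (−1)^{-1·1·3}·(+1)^1·(-1)^-1 = +1.
v=29: a=29^-1·(≡17), b=29^-1·(≡11) mod 29; (17|29)=-1, (11|29)=-1; (−1)^{-1·-1·14}·(-1)^-1·(-1)^-1 = +1.
v=53: a=53^4·(≡20), b=53^2·(≡15) mod 53; (20|53)=-1, (15|53)=+1; (−1)^{4·2·26}·(-1)^2·(+1)^4 = +1.
v=13: a=13^-6·(≡8), b=13^-2·(≡5) mod 13; (8|13)=-1, (5|13)=-1; (−1)^{-6·-2·6}·(-1)^-2·(-1)^-6 = +1.
v=43: a=43^-4·(≡40), b=43^-4·(≡39) mod 43; (40|43)=+1, (39|43)=-1; (−1)^{-4·-4·21}·(+1)^-4·(-1)^-4 = +1.
v=19: a=19^-2·(≡4), b=19^0·(≡2) mod 19; (4|19)=+1, (2|19)=-1; (−1)^{-2·0·9}·(+1)^0·(-1)^-2 = +1.
|Ram(-11165, 256795)| = 2, even; anisotropic at {2, 5}.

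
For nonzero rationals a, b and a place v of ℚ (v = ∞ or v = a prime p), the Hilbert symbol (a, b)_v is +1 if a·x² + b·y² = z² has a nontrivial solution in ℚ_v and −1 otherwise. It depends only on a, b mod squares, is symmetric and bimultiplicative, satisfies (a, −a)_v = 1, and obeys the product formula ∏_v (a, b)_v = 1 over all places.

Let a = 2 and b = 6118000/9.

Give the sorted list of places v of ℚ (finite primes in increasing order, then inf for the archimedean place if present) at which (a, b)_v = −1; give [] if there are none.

(a, b) ≡ (2, 15295) mod (ℚ^×)²; places V = {2, 3, 5, 7, 19, 23, ∞}.
(a,b)_7: α=0, u≡2; β=1, v≡4 (mod 7); (2|7)=+1, (4|7)=+1; sign (−1)^0·+1^1·+1^0 = +1.
(a,b)_2: α=1, β=4; u≡1, v≡7 (mod 8); ε(u)ε(v)=0·1, αω(v)=1·0, βω(u)=4·0; sum ≡ 0  ⇒  +1.
(a,b)_3: α=0, u≡2; β=-2, v≡1 (mod 3); (2|3)=-1, (1|3)=+1; sign (−1)^0·-1^-2·+1^0 = +1.
(a,b)_5: α=0, u≡2; β=3, v≡1 (mod 5); (2|5)=-1, (1|5)=+1; sign (−1)^0·-1^3·+1^0 = -1.
(a,b)_19: α=0, u≡2; β=1, v≡5 (mod 19); (2|19)=-1, (5|19)=+1; sign (−1)^0·-1^1·+1^0 = -1.
(a,b)_∞: sgn(2)=+, sgn(15295)=+, so +1.
(a,b)_23: α=0, u≡2; β=1, v≡21 (mod 23); (2|23)=+1, (21|23)=-1; sign (−1)^0·+1^1·-1^0 = +1.
Ram(2, 15295) = {5, 19}; no ℚ_5-point on the conic.

[5, 19]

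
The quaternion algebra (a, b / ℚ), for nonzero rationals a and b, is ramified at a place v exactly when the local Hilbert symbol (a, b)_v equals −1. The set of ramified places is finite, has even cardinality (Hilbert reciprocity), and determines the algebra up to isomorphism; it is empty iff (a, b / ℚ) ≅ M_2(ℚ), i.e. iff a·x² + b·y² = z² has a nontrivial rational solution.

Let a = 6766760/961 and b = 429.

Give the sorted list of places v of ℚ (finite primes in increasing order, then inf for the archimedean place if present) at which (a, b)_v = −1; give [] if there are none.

(a, b) ≡ (10010, 429) mod (ℚ^×)²; places V = {2, 3, 5, 7, 11, 13, 31, ∞}.
(a,b)_∞: sgn(10010)=+, sgn(429)=+, so +1.
(a,b)_3: α=0, u≡2; β=1, v≡2 (mod 3); (2|3)=-1, (2|3)=-1; sign (−1)^0·-1^1·-1^0 = -1.
(a,b)_11: α=1, u≡10; β=1, v≡6 (mod 11); (10|11)=-1, (6|11)=-1; sign (−1)^1·-1^1·-1^1 = -1.
(a,b)_7: α=1, u≡4; β=0, v≡2 (mod 7); (4|7)=+1, (2|7)=+1; sign (−1)^0·+1^0·+1^1 = +1.
(a,b)_31: α=-2, u≡18; β=0, v≡26 (mod 31); (18|31)=+1, (26|31)=-1; sign (−1)^0·+1^0·-1^-2 = +1.
(a,b)_2: α=3, β=0; u≡5, v≡5 (mod 8); ε(u)ε(v)=0·0, αω(v)=3·1, βω(u)=0·1; sum ≡ 1  ⇒  -1.
(a,b)_5: α=1, u≡2; β=0, v≡4 (mod 5); (2|5)=-1, (4|5)=+1; sign (−1)^0·-1^0·+1^1 = +1.
(a,b)_13: α=3, u≡1; β=1, v≡7 (mod 13); (1|13)=+1, (7|13)=-1; sign (−1)^0·+1^1·-1^3 = -1.
|Ram(10010, 429)| = 4, even; anisotropic at {2, 3, 11, 13}.

[2, 3, 11, 13]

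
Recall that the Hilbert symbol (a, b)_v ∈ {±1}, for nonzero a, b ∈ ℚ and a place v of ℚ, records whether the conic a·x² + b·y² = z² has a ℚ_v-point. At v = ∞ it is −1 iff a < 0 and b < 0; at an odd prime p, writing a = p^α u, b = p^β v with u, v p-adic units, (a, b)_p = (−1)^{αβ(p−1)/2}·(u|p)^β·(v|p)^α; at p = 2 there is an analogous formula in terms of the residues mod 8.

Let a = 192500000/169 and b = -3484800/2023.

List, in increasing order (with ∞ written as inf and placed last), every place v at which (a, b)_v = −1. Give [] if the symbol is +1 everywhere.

Mod squares: a ≡ 770, b ≡ -14. Check v ∈ {∞, 2, 3, 5, 7, 11, 13, 17}.
v=13: a=13^-2·(≡4), b=13^0·(≡4) mod 13; (4|13)=+1, (4|13)=+1; (−1)^{-2·0·6}·(+1)^0·(+1)^-2 = +1.
v=2: v_2(a)=5, v_2(b)=7; units ≡ 1, 1 (mod 8); ε·ε+αω+βω = 0·0+5·0+7·0 ≡ 0  ⇒  (a,b)_2 = +1.
v=5: a=5^7·(≡1), b=5^2·(≡1) mod 5; (1|5)=+1, (1|5)=+1; (−1)^{7·2·2}·(+1)^2·(+1)^7 = +1.
v=11: a=11^1·(≡3), b=11^2·(≡2) mod 11; (3|11)=+1, (2|11)=-1; (−1)^{1·2·5}·(+1)^2·(-1)^1 = -1.
v=17: a=17^0·(≡10), b=17^-2·(≡14) mod 17; (10|17)=-1, (14|17)=-1; (−1)^{0·-2·8}·(-1)^-2·(-1)^0 = +1.
v=3: a=3^0·(≡2), b=3^2·(≡1) mod 3; (2|3)=-1, (1|3)=+1; (−1)^{0·2·1}·(-1)^2·(+1)^0 = +1.
v=7: a=7^1·(≡3), b=7^-1·(≡5) mod 7; (3|7)=-1, (5|7)=-1; (−1)^{1·-1·3}·(-1)^-1·(-1)^1 = -1.
v=∞: 770 > 0 and -14 < 0  ⇒  (a,b)_∞ = +1.
(770, -14 / ℚ) ramifies at {7, 11}: a division algebra.

[7, 11]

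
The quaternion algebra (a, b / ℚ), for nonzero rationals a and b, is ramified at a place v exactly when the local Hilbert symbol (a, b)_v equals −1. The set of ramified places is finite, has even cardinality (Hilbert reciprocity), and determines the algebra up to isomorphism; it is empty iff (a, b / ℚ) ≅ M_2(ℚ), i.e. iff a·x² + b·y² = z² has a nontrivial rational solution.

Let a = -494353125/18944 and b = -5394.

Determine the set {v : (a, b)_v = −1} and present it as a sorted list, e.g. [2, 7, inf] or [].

[2, 3, 7, 29, 37, inf]

Mod squares: a ≡ -80290, b ≡ -5394. Check v ∈ {∞, 2, 3, 5, 7, 29, 31, 37}.
v=2: v_2(a)=-9, v_2(b)=1; units ≡ 7, 7 (mod 8); ε·ε+αω+βω = 1·1+-9·0+1·0 ≡ 1  ⇒  (a,b)_2 = -1.
v=3: a=3^6·(≡2), b=3^1·(≡2) mod 3; (2|3)=-1, (2|3)=-1; (−1)^{6·1·1}·(-1)^1·(-1)^6 = -1.
v=37: a=37^-1·(≡14), b=37^0·(≡8) mod 37; (14|37)=-1, (8|37)=-1; (−1)^{-1·0·18}·(-1)^0·(-1)^-1 = -1.
v=29: a=29^0·(≡27), b=29^1·(≡17) mod 29; (27|29)=-1, (17|29)=-1; (−1)^{0·1·14}·(-1)^1·(-1)^0 = -1.
v=31: a=31^1·(≡7), b=31^1·(≡12) mod 31; (7|31)=+1, (12|31)=-1; (−1)^{1·1·15}·(+1)^1·(-1)^1 = +1.
v=7: a=7^1·(≡6), b=7^0·(≡3) mod 7; (6|7)=-1, (3|7)=-1; (−1)^{1·0·3}·(-1)^0·(-1)^1 = -1.
v=5: a=5^5·(≡3), b=5^0·(≡1) mod 5; (3|5)=-1, (1|5)=+1; (−1)^{5·0·2}·(-1)^0·(+1)^5 = +1.
v=∞: -80290 < 0 and -5394 < 0  ⇒  (a,b)_∞ = -1.
Ram(-80290, -5394) = {2, 3, 7, 29, 37, ∞}; no ℚ_2-point on the conic.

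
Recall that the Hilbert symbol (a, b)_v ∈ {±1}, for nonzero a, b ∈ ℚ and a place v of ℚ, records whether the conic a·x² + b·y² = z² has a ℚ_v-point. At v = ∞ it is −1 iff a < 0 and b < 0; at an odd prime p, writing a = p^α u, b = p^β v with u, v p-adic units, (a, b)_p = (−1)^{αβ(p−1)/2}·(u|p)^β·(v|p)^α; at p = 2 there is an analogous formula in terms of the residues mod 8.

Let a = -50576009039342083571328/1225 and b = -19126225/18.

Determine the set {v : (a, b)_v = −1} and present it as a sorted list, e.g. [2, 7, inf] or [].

[23, 29, 37, inf]

(a, b) ≡ (-52762, -1530098) mod (ℚ^×)²; places V = {2, 3, 5, 7, 19, 23, 29, 31, 37, ∞}.
(a,b)_23: α=3, u≡1; β=1, v≡2 (mod 23); (1|23)=+1, (2|23)=+1; sign (−1)^1·+1^1·+1^3 = -1.
(a,b)_2: α=7, β=-1; u≡3, v≡7 (mod 8); ε(u)ε(v)=1·1, αω(v)=7·0, βω(u)=-1·1; sum ≡ 0  ⇒  +1.
(a,b)_5: α=-2, u≡3; β=2, v≡2 (mod 5); (3|5)=-1, (2|5)=-1; sign (−1)^0·-1^2·-1^-2 = +1.
(a,b)_19: α=2, u≡6; β=0, v≡8 (mod 19); (6|19)=+1, (8|19)=-1; sign (−1)^0·+1^0·-1^2 = +1.
(a,b)_∞: sgn(-52762)=−, sgn(-1530098)=−, so -1.
(a,b)_37: α=3, u≡13; β=1, v≡33 (mod 37); (13|37)=-1, (33|37)=+1; sign (−1)^0·-1^1·+1^3 = -1.
(a,b)_3: α=4, u≡2; β=-2, v≡1 (mod 3); (2|3)=-1, (1|3)=+1; sign (−1)^0·-1^-2·+1^4 = +1.
(a,b)_31: α=1, u≡15; β=1, v≡1 (mod 31); (15|31)=-1, (1|31)=+1; sign (−1)^1·-1^1·+1^1 = +1.
(a,b)_29: α=4, u≡3; β=1, v≡27 (mod 29); (3|29)=-1, (27|29)=-1; sign (−1)^0·-1^1·-1^4 = -1.
(a,b)_7: α=-2, u≡4; β=0, v≡2 (mod 7); (4|7)=+1, (2|7)=+1; sign (−1)^0·+1^0·+1^-2 = +1.
|Ram(-52762, -1530098)| = 4, even; anisotropic at {23, 29, 37, ∞}.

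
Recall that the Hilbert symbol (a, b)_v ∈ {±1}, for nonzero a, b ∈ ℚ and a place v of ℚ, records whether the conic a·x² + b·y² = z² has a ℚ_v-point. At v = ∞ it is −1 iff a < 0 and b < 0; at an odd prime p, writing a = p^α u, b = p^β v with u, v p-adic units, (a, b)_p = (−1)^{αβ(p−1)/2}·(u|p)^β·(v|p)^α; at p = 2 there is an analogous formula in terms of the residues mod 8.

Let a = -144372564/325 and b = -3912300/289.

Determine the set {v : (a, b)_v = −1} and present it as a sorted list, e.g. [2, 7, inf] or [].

(a, b) ≡ (-273, -483) mod (ℚ^×)²; places V = {2, 3, 5, 7, 13, 17, 19, 23, ∞}.
(a,b)_3: α=3, u≡2; β=5, v≡1 (mod 3); (2|3)=-1, (1|3)=+1; sign (−1)^1·-1^5·+1^3 = +1.
(a,b)_7: α=1, u≡5; β=1, v≡4 (mod 7); (5|7)=-1, (4|7)=+1; sign (−1)^1·-1^1·+1^1 = +1.
(a,b)_5: α=-2, u≡2; β=2, v≡2 (mod 5); (2|5)=-1, (2|5)=-1; sign (−1)^0·-1^2·-1^-2 = +1.
(a,b)_17: α=0, u≡2; β=-2, v≡12 (mod 17); (2|17)=+1, (12|17)=-1; sign (−1)^0·+1^-2·-1^0 = +1.
(a,b)_23: α=2, u≡16; β=1, v≡13 (mod 23); (16|23)=+1, (13|23)=+1; sign (−1)^0·+1^1·+1^2 = +1.
(a,b)_13: α=-1, u≡11; β=0, v≡8 (mod 13); (11|13)=-1, (8|13)=-1; sign (−1)^0·-1^0·-1^-1 = -1.
(a,b)_2: α=2, β=2; u≡7, v≡5 (mod 8); ε(u)ε(v)=1·0, αω(v)=2·1, βω(u)=2·0; sum ≡ 0  ⇒  +1.
(a,b)_∞: sgn(-273)=−, sgn(-483)=−, so -1.
(a,b)_19: α=2, u≡13; β=0, v≡7 (mod 19); (13|19)=-1, (7|19)=+1; sign (−1)^0·-1^0·+1^2 = +1.
|Ram(-273, -483)| = 2, even; anisotropic at {13, ∞}.

[13, inf]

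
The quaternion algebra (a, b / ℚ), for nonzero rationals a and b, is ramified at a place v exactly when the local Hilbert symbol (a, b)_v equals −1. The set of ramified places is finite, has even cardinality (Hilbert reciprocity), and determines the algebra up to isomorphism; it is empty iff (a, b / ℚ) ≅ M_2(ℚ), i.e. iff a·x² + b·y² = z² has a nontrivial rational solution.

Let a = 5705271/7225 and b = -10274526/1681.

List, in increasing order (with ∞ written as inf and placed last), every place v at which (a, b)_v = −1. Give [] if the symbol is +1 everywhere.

[29, 31]

(a, b) ≡ (31, -174) mod (ℚ^×)²; places V = {2, 3, 5, 11, 13, 17, 29, 31, 41, ∞}.
(a,b)_11: α=2, u≡3; β=0, v≡10 (mod 11); (3|11)=+1, (10|11)=-1; sign (−1)^0·+1^0·-1^2 = +1.
(a,b)_2: α=0, β=1; u≡7, v≡1 (mod 8); ε(u)ε(v)=1·0, αω(v)=0·0, βω(u)=1·0; sum ≡ 0  ⇒  +1.
(a,b)_5: α=-2, u≡4; β=0, v≡4 (mod 5); (4|5)=+1, (4|5)=+1; sign (−1)^0·+1^0·+1^-2 = +1.
(a,b)_∞: sgn(31)=+, sgn(-174)=−, so +1.
(a,b)_3: α=2, u≡1; β=11, v≡2 (mod 3); (1|3)=+1, (2|3)=-1; sign (−1)^0·+1^11·-1^2 = +1.
(a,b)_31: α=1, u≡28; β=0, v≡3 (mod 31); (28|31)=+1, (3|31)=-1; sign (−1)^0·+1^0·-1^1 = -1.
(a,b)_17: α=-2, u≡11; β=0, v≡16 (mod 17); (11|17)=-1, (16|17)=+1; sign (−1)^0·-1^0·+1^-2 = +1.
(a,b)_41: α=0, u≡18; β=-2, v≡33 (mod 41); (18|41)=+1, (33|41)=+1; sign (−1)^0·+1^-2·+1^0 = +1.
(a,b)_29: α=0, u≡18; β=1, v≡1 (mod 29); (18|29)=-1, (1|29)=+1; sign (−1)^0·-1^1·+1^0 = -1.
(a,b)_13: α=2, u≡5; β=0, v≡6 (mod 13); (5|13)=-1, (6|13)=-1; sign (−1)^0·-1^0·-1^2 = +1.
(31, -174 / ℚ) ramifies at {29, 31}: a division algebra.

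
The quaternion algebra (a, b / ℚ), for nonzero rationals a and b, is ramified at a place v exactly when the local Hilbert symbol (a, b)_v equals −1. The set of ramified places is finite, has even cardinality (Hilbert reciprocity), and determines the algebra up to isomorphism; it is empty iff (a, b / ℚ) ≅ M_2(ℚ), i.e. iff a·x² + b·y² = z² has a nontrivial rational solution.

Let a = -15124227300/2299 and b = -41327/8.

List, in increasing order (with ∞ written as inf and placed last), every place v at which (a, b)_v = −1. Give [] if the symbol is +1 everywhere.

(a, b) ≡ (-6516107, -286) mod (ℚ^×)²; places V = {2, 3, 5, 7, 11, 13, 17, 19, 23, 31, 37, ∞}.
(a,b)_11: α=-2, u≡2; β=1, v≡2 (mod 11); (2|11)=-1, (2|11)=-1; sign (−1)^0·-1^1·-1^-2 = -1.
(a,b)_2: α=2, β=-3; u≡5, v≡1 (mod 8); ε(u)ε(v)=0·0, αω(v)=2·0, βω(u)=-3·1; sum ≡ 1  ⇒  -1.
(a,b)_19: α=-1, u≡5; β=0, v≡14 (mod 19); (5|19)=+1, (14|19)=-1; sign (−1)^0·+1^0·-1^-1 = -1.
(a,b)_37: α=1, u≡30; β=0, v≡28 (mod 37); (30|37)=+1, (28|37)=+1; sign (−1)^0·+1^0·+1^1 = +1.
(a,b)_13: α=1, u≡8; β=1, v≡4 (mod 13); (8|13)=-1, (4|13)=+1; sign (−1)^0·-1^1·+1^1 = -1.
(a,b)_∞: sgn(-6516107)=−, sgn(-286)=−, so -1.
(a,b)_23: α=1, u≡17; β=0, v≡12 (mod 23); (17|23)=-1, (12|23)=+1; sign (−1)^0·-1^0·+1^1 = +1.
(a,b)_7: α=2, u≡2; β=0, v≡1 (mod 7); (2|7)=+1, (1|7)=+1; sign (−1)^0·+1^0·+1^2 = +1.
(a,b)_31: α=1, u≡2; β=0, v≡15 (mod 31); (2|31)=+1, (15|31)=-1; sign (−1)^0·+1^0·-1^1 = -1.
(a,b)_17: α=0, u≡11; β=2, v≡14 (mod 17); (11|17)=-1, (14|17)=-1; sign (−1)^0·-1^2·-1^0 = +1.
(a,b)_3: α=2, u≡1; β=0, v≡2 (mod 3); (1|3)=+1, (2|3)=-1; sign (−1)^0·+1^0·-1^2 = +1.
(a,b)_5: α=2, u≡2; β=0, v≡1 (mod 5); (2|5)=-1, (1|5)=+1; sign (−1)^0·-1^0·+1^2 = +1.
Ram(-6516107, -286) = {2, 11, 13, 19, 31, ∞}; no ℚ_2-point on the conic.

[2, 11, 13, 19, 31, inf]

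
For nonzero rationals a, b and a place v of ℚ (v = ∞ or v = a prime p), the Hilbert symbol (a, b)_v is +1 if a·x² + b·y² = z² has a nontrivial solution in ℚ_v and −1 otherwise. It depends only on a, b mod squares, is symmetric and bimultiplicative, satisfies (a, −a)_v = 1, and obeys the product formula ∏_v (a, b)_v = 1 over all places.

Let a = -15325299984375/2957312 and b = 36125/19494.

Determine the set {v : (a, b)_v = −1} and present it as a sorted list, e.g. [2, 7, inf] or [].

[3, 5, 23, 31]

Mod squares: a ≡ -2690862, b ≡ 30. Check v ∈ {∞, 2, 3, 5, 17, 19, 23, 31, 37}.
v=∞: -2690862 < 0 and 30 > 0  ⇒  (a,b)_∞ = +1.
v=5: a=5^6·(≡3), b=5^3·(≡1) mod 5; (3|5)=-1, (1|5)=+1; (−1)^{6·3·2}·(-1)^3·(+1)^6 = -1.
v=19: a=19^-2·(≡8), b=19^-2·(≡17) mod 19; (8|19)=-1, (17|19)=+1; (−1)^{-2·-2·9}·(-1)^-2·(+1)^-2 = +1.
v=17: a=17^1·(≡13), b=17^2·(≡9) mod 17; (13|17)=+1, (9|17)=+1; (−1)^{1·2·8}·(+1)^2·(+1)^1 = +1.
v=3: a=3^7·(≡1), b=3^-3·(≡1) mod 3; (1|3)=+1, (1|3)=+1; (−1)^{7·-3·1}·(+1)^-3·(+1)^7 = -1.
v=2: v_2(a)=-13, v_2(b)=-1; units ≡ 1, 7 (mod 8); ε·ε+αω+βω = 0·1+-13·0+-1·0 ≡ 0  ⇒  (a,b)_2 = +1.
v=31: a=31^1·(≡3), b=31^0·(≡29) mod 31; (3|31)=-1, (29|31)=-1; (−1)^{1·0·15}·(-1)^0·(-1)^1 = -1.
v=23: a=23^1·(≡7), b=23^0·(≡10) mod 23; (7|23)=-1, (10|23)=-1; (−1)^{1·0·11}·(-1)^0·(-1)^1 = -1.
v=37: a=37^1·(≡28), b=37^0·(≡27) mod 37; (28|37)=+1, (27|37)=+1; (−1)^{1·0·18}·(+1)^0·(+1)^1 = +1.
Ram(-2690862, 30) = {3, 5, 23, 31}; no ℚ_3-point on the conic.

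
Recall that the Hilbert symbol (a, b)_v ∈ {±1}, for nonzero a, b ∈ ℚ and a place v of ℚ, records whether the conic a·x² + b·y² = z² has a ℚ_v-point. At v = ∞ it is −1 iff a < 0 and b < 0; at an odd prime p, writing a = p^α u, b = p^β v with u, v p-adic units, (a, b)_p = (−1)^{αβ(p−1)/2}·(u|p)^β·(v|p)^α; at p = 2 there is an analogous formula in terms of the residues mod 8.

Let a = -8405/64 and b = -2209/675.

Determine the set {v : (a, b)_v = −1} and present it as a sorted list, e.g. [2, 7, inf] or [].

[5, inf]

Mod squares: a ≡ -5, b ≡ -3. Check v ∈ {∞, 2, 3, 5, 41, 47}.
v=41: a=41^2·(≡39), b=41^0·(≡24) mod 41; (39|41)=+1, (24|41)=-1; (−1)^{2·0·20}·(+1)^0·(-1)^2 = +1.
v=47: a=47^0·(≡6), b=47^2·(≡11) mod 47; (6|47)=+1, (11|47)=-1; (−1)^{0·2·23}·(+1)^2·(-1)^0 = +1.
v=∞: -5 < 0 and -3 < 0  ⇒  (a,b)_∞ = -1.
v=5: a=5^1·(≡1), b=5^-2·(≡3) mod 5; (1|5)=+1, (3|5)=-1; (−1)^{1·-2·2}·(+1)^-2·(-1)^1 = -1.
v=2: v_2(a)=-6, v_2(b)=0; units ≡ 3, 5 (mod 8); ε·ε+αω+βω = 1·0+-6·1+0·1 ≡ 0  ⇒  (a,b)_2 = +1.
v=3: a=3^0·(≡1), b=3^-3·(≡2) mod 3; (1|3)=+1, (2|3)=-1; (−1)^{0·-3·1}·(+1)^-3·(-1)^0 = +1.
(-5, -3 / ℚ) ramifies at {5, ∞}: a division algebra.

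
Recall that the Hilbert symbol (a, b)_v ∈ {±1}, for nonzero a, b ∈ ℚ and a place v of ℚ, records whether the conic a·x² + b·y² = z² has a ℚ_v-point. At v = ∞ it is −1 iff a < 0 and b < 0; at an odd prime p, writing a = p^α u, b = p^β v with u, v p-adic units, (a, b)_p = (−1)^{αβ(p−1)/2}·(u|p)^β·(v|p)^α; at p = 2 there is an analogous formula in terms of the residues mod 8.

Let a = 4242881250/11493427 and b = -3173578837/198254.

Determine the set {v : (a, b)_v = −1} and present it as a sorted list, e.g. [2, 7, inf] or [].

[5, 7, 11, 29]

(a, b) ≡ (12470, -192038) mod (ℚ^×)²; places V = {2, 3, 5, 7, 11, 13, 17, 29, 37, 43, 47, ∞}.
(a,b)_29: α=1, u≡16; β=1, v≡27 (mod 29); (16|29)=+1, (27|29)=-1; sign (−1)^0·+1^1·-1^1 = -1.
(a,b)_43: α=-1, u≡42; β=1, v≡38 (mod 43); (42|43)=-1, (38|43)=+1; sign (−1)^1·-1^1·+1^-1 = +1.
(a,b)_∞: sgn(12470)=+, sgn(-192038)=−, so +1.
(a,b)_17: α=2, u≡1; β=-2, v≡14 (mod 17); (1|17)=+1, (14|17)=-1; sign (−1)^0·+1^-2·-1^2 = +1.
(a,b)_47: α=-2, u≡23; β=0, v≡6 (mod 47); (23|47)=-1, (6|47)=+1; sign (−1)^0·-1^0·+1^-2 = +1.
(a,b)_13: α=0, u≡1; β=2, v≡11 (mod 13); (1|13)=+1, (11|13)=-1; sign (−1)^0·+1^2·-1^0 = +1.
(a,b)_3: α=4, u≡2; β=0, v≡1 (mod 3); (2|3)=-1, (1|3)=+1; sign (−1)^0·-1^0·+1^4 = +1.
(a,b)_7: α=0, u≡6; β=-3, v≡3 (mod 7); (6|7)=-1, (3|7)=-1; sign (−1)^0·-1^-3·-1^0 = -1.
(a,b)_37: α=0, u≡26; β=2, v≡17 (mod 37); (26|37)=+1, (17|37)=-1; sign (−1)^0·+1^2·-1^0 = +1.
(a,b)_5: α=5, u≡1; β=0, v≡2 (mod 5); (1|5)=+1, (2|5)=-1; sign (−1)^0·+1^0·-1^5 = -1.
(a,b)_2: α=1, β=-1; u≡3, v≡5 (mod 8); ε(u)ε(v)=1·0, αω(v)=1·1, βω(u)=-1·1; sum ≡ 0  ⇒  +1.
(a,b)_11: α=-2, u≡7; β=1, v≡8 (mod 11); (7|11)=-1, (8|11)=-1; sign (−1)^0·-1^1·-1^-2 = -1.
(12470, -192038 / ℚ) ramifies at {5, 7, 11, 29}: a division algebra.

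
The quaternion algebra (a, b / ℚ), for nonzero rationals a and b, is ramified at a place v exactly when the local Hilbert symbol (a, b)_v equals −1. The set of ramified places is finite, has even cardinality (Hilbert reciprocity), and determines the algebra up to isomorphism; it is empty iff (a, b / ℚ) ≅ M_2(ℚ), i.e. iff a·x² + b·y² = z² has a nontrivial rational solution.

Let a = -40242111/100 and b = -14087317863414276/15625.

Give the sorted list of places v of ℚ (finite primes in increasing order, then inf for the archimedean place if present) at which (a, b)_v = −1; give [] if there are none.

[17, 23, 29, inf]

Mod squares: a ≡ -238119, b ≡ -2001. Check v ∈ {∞, 2, 3, 5, 7, 13, 17, 23, 29}.
v=3: a=3^1·(≡1), b=3^5·(≡2) mod 3; (1|3)=+1, (2|3)=-1; (−1)^{1·5·1}·(+1)^5·(-1)^1 = +1.
v=2: v_2(a)=-2, v_2(b)=2; units ≡ 1, 7 (mod 8); ε·ε+αω+βω = 0·1+-2·0+2·0 ≡ 0  ⇒  (a,b)_2 = +1.
v=17: a=17^1·(≡9), b=17^2·(≡11) mod 17; (9|17)=+1, (11|17)=-1; (−1)^{1·2·8}·(+1)^2·(-1)^1 = -1.
v=13: a=13^2·(≡6), b=13^2·(≡9) mod 13; (6|13)=-1, (9|13)=+1; (−1)^{2·2·6}·(-1)^2·(+1)^2 = +1.
v=∞: -238119 < 0 and -2001 < 0  ⇒  (a,b)_∞ = -1.
v=7: a=7^1·(≡5), b=7^0·(≡2) mod 7; (5|7)=-1, (2|7)=+1; (−1)^{1·0·3}·(-1)^0·(+1)^1 = +1.
v=5: a=5^-2·(≡1), b=5^-6·(≡4) mod 5; (1|5)=+1, (4|5)=+1; (−1)^{-2·-6·2}·(+1)^-6·(+1)^-2 = +1.
v=23: a=23^1·(≡20), b=23^3·(≡11) mod 23; (20|23)=-1, (11|23)=-1; (−1)^{1·3·11}·(-1)^3·(-1)^1 = -1.
v=29: a=29^1·(≡6), b=29^3·(≡26) mod 29; (6|29)=+1, (26|29)=-1; (−1)^{1·3·14}·(+1)^3·(-1)^1 = -1.
(-238119, -2001 / ℚ) ramifies at {17, 23, 29, ∞}: a division algebra.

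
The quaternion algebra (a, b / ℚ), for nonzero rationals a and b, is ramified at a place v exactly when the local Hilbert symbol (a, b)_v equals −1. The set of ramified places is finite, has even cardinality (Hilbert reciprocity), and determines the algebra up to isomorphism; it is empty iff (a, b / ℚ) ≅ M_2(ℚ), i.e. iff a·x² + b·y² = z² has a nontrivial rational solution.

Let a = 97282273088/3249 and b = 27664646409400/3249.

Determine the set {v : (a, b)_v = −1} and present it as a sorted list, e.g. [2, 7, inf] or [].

[2, 7]

Mod squares: a ≡ 1517, b ≡ 276094. Check v ∈ {∞, 2, 3, 5, 7, 11, 13, 19, 37, 41}.
v=11: a=11^2·(≡10), b=11^2·(≡3) mod 11; (10|11)=-1, (3|11)=+1; (−1)^{2·2·5}·(-1)^2·(+1)^2 = +1.
v=41: a=41^1·(≡39), b=41^1·(≡36) mod 41; (39|41)=+1, (36|41)=+1; (−1)^{1·1·20}·(+1)^1·(+1)^1 = +1.
v=3: a=3^-2·(≡2), b=3^-2·(≡1) mod 3; (2|3)=-1, (1|3)=+1; (−1)^{-2·-2·1}·(-1)^-2·(+1)^-2 = +1.
v=37: a=37^1·(≡7), b=37^1·(≡25) mod 37; (7|37)=+1, (25|37)=+1; (−1)^{1·1·18}·(+1)^1·(+1)^1 = +1.
v=19: a=19^-2·(≡11), b=19^-2·(≡5) mod 19; (11|19)=+1, (5|19)=+1; (−1)^{-2·-2·9}·(+1)^-2·(+1)^-2 = +1.
v=5: a=5^0·(≡2), b=5^2·(≡4) mod 5; (2|5)=-1, (4|5)=+1; (−1)^{0·2·2}·(-1)^2·(+1)^0 = +1.
v=13: a=13^2·(≡9), b=13^3·(≡10) mod 13; (9|13)=+1, (10|13)=+1; (−1)^{2·3·6}·(+1)^3·(+1)^2 = +1.
v=2: v_2(a)=6, v_2(b)=3; units ≡ 5, 7 (mod 8); ε·ε+αω+βω = 0·1+6·0+3·1 ≡ 1  ⇒  (a,b)_2 = -1.
v=∞: 1517 > 0 and 276094 > 0  ⇒  (a,b)_∞ = +1.
v=7: a=7^2·(≡3), b=7^3·(≡2) mod 7; (3|7)=-1, (2|7)=+1; (−1)^{2·3·3}·(-1)^3·(+1)^2 = -1.
(1517, 276094 / ℚ) ramifies at {2, 7}: a division algebra.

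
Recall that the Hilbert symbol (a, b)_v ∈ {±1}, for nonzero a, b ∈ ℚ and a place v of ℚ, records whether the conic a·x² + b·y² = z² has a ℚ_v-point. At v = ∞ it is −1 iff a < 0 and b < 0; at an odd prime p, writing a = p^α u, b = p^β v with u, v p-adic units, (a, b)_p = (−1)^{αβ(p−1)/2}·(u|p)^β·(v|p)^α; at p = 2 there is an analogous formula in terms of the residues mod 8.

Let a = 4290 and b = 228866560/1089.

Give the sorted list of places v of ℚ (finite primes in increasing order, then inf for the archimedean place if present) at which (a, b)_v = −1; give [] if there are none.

Mod squares: a ≡ 4290, b ≡ 10. Check v ∈ {∞, 2, 3, 5, 11, 13, 23}.
v=2: v_2(a)=1, v_2(b)=9; units ≡ 1, 5 (mod 8); ε·ε+αω+βω = 0·0+1·1+9·0 ≡ 1  ⇒  (a,b)_2 = -1.
v=5: a=5^1·(≡3), b=5^1·(≡3) mod 5; (3|5)=-1, (3|5)=-1; (−1)^{1·1·2}·(-1)^1·(-1)^1 = +1.
v=23: a=23^0·(≡12), b=23^2·(≡7) mod 23; (12|23)=+1, (7|23)=-1; (−1)^{0·2·11}·(+1)^2·(-1)^0 = +1.
v=13: a=13^1·(≡5), b=13^2·(≡3) mod 13; (5|13)=-1, (3|13)=+1; (−1)^{1·2·6}·(-1)^2·(+1)^1 = +1.
v=∞: 4290 > 0 and 10 > 0  ⇒  (a,b)_∞ = +1.
v=11: a=11^1·(≡5), b=11^-2·(≡6) mod 11; (5|11)=+1, (6|11)=-1; (−1)^{1·-2·5}·(+1)^-2·(-1)^1 = -1.
v=3: a=3^1·(≡2), b=3^-2·(≡1) mod 3; (2|3)=-1, (1|3)=+1; (−1)^{1·-2·1}·(-1)^-2·(+1)^1 = +1.
(4290, 10 / ℚ) ramifies at {2, 11}: a division algebra.

[2, 11]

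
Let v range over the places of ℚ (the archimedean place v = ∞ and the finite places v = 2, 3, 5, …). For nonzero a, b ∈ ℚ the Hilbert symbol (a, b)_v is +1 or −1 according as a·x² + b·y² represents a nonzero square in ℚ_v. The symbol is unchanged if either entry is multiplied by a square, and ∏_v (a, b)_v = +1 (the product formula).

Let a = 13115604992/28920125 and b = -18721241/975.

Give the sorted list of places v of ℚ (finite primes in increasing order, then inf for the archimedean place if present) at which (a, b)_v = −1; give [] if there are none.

[13, 17]

(a, b) ≡ (85, -6279) mod (ℚ^×)²; places V = {2, 3, 5, 7, 11, 13, 17, 23, 31, 37, ∞}.
(a,b)_2: α=14, β=0; u≡5, v≡1 (mod 8); ε(u)ε(v)=0·0, αω(v)=14·0, βω(u)=0·1; sum ≡ 0  ⇒  +1.
(a,b)_17: α=1, u≡10; β=0, v≡10 (mod 17); (10|17)=-1, (10|17)=-1; sign (−1)^0·-1^0·-1^1 = -1.
(a,b)_∞: sgn(85)=+, sgn(-6279)=−, so +1.
(a,b)_11: α=0, u≡2; β=2, v≡7 (mod 11); (2|11)=-1, (7|11)=-1; sign (−1)^0·-1^2·-1^0 = +1.
(a,b)_5: α=-3, u≡2; β=-2, v≡1 (mod 5); (2|5)=-1, (1|5)=+1; sign (−1)^0·-1^-2·+1^-3 = +1.
(a,b)_13: α=-2, u≡8; β=-1, v≡2 (mod 13); (8|13)=-1, (2|13)=-1; sign (−1)^0·-1^-1·-1^-2 = -1.
(a,b)_7: α=2, u≡1; β=1, v≡3 (mod 7); (1|7)=+1, (3|7)=-1; sign (−1)^0·+1^1·-1^2 = +1.
(a,b)_23: α=0, u≡18; β=1, v≡8 (mod 23); (18|23)=+1, (8|23)=+1; sign (−1)^0·+1^1·+1^0 = +1.
(a,b)_31: α=2, u≡23; β=2, v≡19 (mod 31); (23|31)=-1, (19|31)=+1; sign (−1)^0·-1^2·+1^2 = +1.
(a,b)_3: α=0, u≡1; β=-1, v≡1 (mod 3); (1|3)=+1, (1|3)=+1; sign (−1)^0·+1^-1·+1^0 = +1.
(a,b)_37: α=-2, u≡26; β=0, v≡10 (mod 37); (26|37)=+1, (10|37)=+1; sign (−1)^0·+1^0·+1^-2 = +1.
|Ram(85, -6279)| = 2, even; anisotropic at {13, 17}.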